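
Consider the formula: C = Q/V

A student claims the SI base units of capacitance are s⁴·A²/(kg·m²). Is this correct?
Units of each symbol in C = Q/V:
  Q (charge, in coulombs): s·A
  V (voltage, in volts): kg·m²/(s³·A)  → in the denominator, contributes s³·A/(kg·m²)

Multiplying the contributions: [s·A] · [s³·A/(kg·m²)]
Adding exponents of each base unit: kg: -1, m: -2, s: 4, A: 2
SI base units of capacitance: s⁴·A²/(kg·m²)

The claimed units s⁴·A²/(kg·m²) match the derived units, so the claim is correct.

Answer: Yes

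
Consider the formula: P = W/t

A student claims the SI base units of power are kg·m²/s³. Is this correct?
Units of each symbol in P = W/t:
  W (work): kg·m²/s²
  t (time): s  → in the denominator, contributes 1/s

Multiplying the contributions: [kg·m²/s²] · [1/s]
Adding exponents of each base unit: kg: 1, m: 2, s: -3
SI base units of power: kg·m²/s³

The claimed units kg·m²/s³ match the derived units, so the claim is correct.

Answer: Yes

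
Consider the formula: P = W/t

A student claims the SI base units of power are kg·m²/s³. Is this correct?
Units of each symbol in P = W/t:
  W (work): kg·m²/s²
  t (time): s  → in the denominator, contributes 1/s

Multiplying the contributions: [kg·m²/s²] · [1/s]
Adding exponents of each base unit: kg: 1, m: 2, s: -3
SI base units of power: kg·m²/s³

The claimed units kg·m²/s³ match the derived units, so the claim is correct.

Answer: Yes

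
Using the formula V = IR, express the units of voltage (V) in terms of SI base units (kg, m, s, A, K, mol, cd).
Units of each symbol in V = IR:
  I (current): A
  R (resistance, in ohms): kg·m²/(s³·A²)

Multiplying the contributions: [A] · [kg·m²/(s³·A²)]
Adding exponents of each base unit: kg: 1, m: 2, s: -3, A: -1
SI base units of voltage: kg·m²/(s³·A)

Answer: kg·m²/(s³·A)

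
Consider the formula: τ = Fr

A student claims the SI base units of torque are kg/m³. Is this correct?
Units of each symbol in τ = Fr:
  F (force): kg·m/s²
  r (lever arm): m

Multiplying the contributions: [kg·m/s²] · [m]
Adding exponents of each base unit: kg: 1, m: 2, s: -2
SI base units of torque: kg·m²/s²

The claimed units kg/m³ (exponents kg: 1, m: -3) do not match the derived units kg·m²/s² (exponents kg: 1, m: 2, s: -2), so the claim is incorrect.

Answer: No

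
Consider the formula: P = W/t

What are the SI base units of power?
Units of each symbol in P = W/t:
  W (work): kg·m²/s²
  t (time): s  → in the denominator, contributes 1/s

Multiplying the contributions: [kg·m²/s²] · [1/s]
Adding exponents of each base unit: kg: 1, m: 2, s: -3
SI base units of power: kg·m²/s³

Answer: kg·m²/s³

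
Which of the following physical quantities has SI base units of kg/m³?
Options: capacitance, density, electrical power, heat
Checking the SI base units of each option:
  capacitance (C = Q/V): s⁴·A²/(kg·m²)  ✗
  density (ρ = m/V): kg/m³  ✓ matches
  electrical power (P = IV): kg·m²/s³  ✗
  heat (Q = mcΔT): kg·m²/s²  ✗

Only density has units kg/m³.

Answer: density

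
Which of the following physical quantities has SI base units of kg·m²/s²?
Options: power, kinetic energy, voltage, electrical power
Checking the SI base units of each option:
  power (P = W/t): kg·m²/s³  ✗
  kinetic energy (E = ½mv²): kg·m²/s²  ✓ matches
  voltage (V = IR): kg·m²/(s³·A)  ✗
  electrical power (P = IV): kg·m²/s³  ✗

Only kinetic energy has units kg·m²/s².

Answer: kinetic energy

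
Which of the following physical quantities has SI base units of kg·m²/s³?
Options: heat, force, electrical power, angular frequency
Checking the SI base units of each option:
  heat (Q = mcΔT): kg·m²/s²  ✗
  force (F = ma): kg·m/s²  ✗
  electrical power (P = IV): kg·m²/s³  ✓ matches
  angular frequency (ω = 2πf): 1/s  ✗

Only electrical power has units kg·m²/s³.

Answer: electrical power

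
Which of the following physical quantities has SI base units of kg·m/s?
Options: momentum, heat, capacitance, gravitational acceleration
Checking the SI base units of each option:
  momentum (p = mv): kg·m/s  ✓ matches
  heat (Q = mcΔT): kg·m²/s²  ✗
  capacitance (C = Q/V): s⁴·A²/(kg·m²)  ✗
  gravitational acceleration (g = GM/r²): m/s²  ✗

Only momentum has units kg·m/s.

Answer: momentum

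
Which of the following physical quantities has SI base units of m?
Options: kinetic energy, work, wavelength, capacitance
Checking the SI base units of each option:
  kinetic energy (E = ½mv²): kg·m²/s²  ✗
  work (W = Fd): kg·m²/s²  ✗
  wavelength (λ = v/f): m  ✓ matches
  capacitance (C = Q/V): s⁴·A²/(kg·m²)  ✗

Only wavelength has units m.

Answer: wavelength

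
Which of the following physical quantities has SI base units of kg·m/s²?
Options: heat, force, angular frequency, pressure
Checking the SI base units of each option:
  heat (Q = mcΔT): kg·m²/s²  ✗
  force (F = ma): kg·m/s²  ✓ matches
  angular frequency (ω = 2πf): 1/s  ✗
  pressure (P = F/A): kg/(m·s²)  ✗

Only force has units kg·m/s².

Answer: force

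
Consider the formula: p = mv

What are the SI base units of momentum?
Units of each symbol in p = mv:
  m (mass): kg
  v (velocity): m/s

Multiplying the contributions: [kg] · [m/s]
Adding exponents of each base unit: kg: 1, m: 1, s: -1
SI base units of momentum: kg·m/s

Answer: kg·m/s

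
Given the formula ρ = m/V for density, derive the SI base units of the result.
Units of each symbol in ρ = m/V:
  m (mass): kg
  V (volume): m³  → in the denominator, contributes 1/m³

Multiplying the contributions: [kg] · [1/m³]
Adding exponents of each base unit: kg: 1, m: -3
SI base units of density: kg/m³

Answer: kg/m³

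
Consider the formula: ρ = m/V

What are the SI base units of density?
Units of each symbol in ρ = m/V:
  m (mass): kg
  V (volume): m³  → in the denominator, contributes 1/m³

Multiplying the contributions: [kg] · [1/m³]
Adding exponents of each base unit: kg: 1, m: -3
SI base units of density: kg/m³

Answer: kg/m³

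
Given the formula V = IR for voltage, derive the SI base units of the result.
Units of each symbol in V = IR:
  I (current): A
  R (resistance, in ohms): kg·m²/(s³·A²)

Multiplying the contributions: [A] · [kg·m²/(s³·A²)]
Adding exponents of each base unit: kg: 1, m: 2, s: -3, A: -1
SI base units of voltage: kg·m²/(s³·A)

Answer: kg·m²/(s³·A)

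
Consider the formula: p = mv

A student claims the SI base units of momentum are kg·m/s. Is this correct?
Units of each symbol in p = mv:
  m (mass): kg
  v (velocity): m/s

Multiplying the contributions: [kg] · [m/s]
Adding exponents of each base unit: kg: 1, m: 1, s: -1
SI base units of momentum: kg·m/s

The claimed units kg·m/s match the derived units, so the claim is correct.

Answer: Yes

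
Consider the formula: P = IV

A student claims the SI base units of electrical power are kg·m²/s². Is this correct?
Units of each symbol in P = IV:
  I (current): A
  V (voltage, in volts): kg·m²/(s³·A)

Multiplying the contributions: [A] · [kg·m²/(s³·A)]
Adding exponents of each base unit: kg: 1, m: 2, s: -3
SI base units of electrical power: kg·m²/s³

The claimed units kg·m²/s² (exponents kg: 1, m: 2, s: -2) do not match the derived units kg·m²/s³ (exponents kg: 1, m: 2, s: -3), so the claim is incorrect.

Answer: No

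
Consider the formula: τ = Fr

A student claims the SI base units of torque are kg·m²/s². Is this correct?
Units of each symbol in τ = Fr:
  F (force): kg·m/s²
  r (lever arm): m

Multiplying the contributions: [kg·m/s²] · [m]
Adding exponents of each base unit: kg: 1, m: 2, s: -2
SI base units of torque: kg·m²/s²

The claimed units kg·m²/s² match the derived units, so the claim is correct.

Answer: Yes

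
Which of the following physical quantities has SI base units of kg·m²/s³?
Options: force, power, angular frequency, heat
Checking the SI base units of each option:
  force (F = ma): kg·m/s²  ✗
  power (P = W/t): kg·m²/s³  ✓ matches
  angular frequency (ω = 2πf): 1/s  ✗
  heat (Q = mcΔT): kg·m²/s²  ✗

Only power has units kg·m²/s³.

Answer: power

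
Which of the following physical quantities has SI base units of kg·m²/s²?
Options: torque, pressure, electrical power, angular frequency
Checking the SI base units of each option:
  torque (τ = Fr): kg·m²/s²  ✓ matches
  pressure (P = F/A): kg/(m·s²)  ✗
  electrical power (P = IV): kg·m²/s³  ✗
  angular frequency (ω = 2πf): 1/s  ✗

Only torque has units kg·m²/s².

Answer: torque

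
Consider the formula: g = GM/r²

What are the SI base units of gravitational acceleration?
Units of each symbol in g = GM/r²:
  G (gravitational constant): m³/(kg·s²)
  M (mass): kg
  r (distance): m  → to the power 2 in the denominator, contributes 1/m²

Multiplying the contributions: [m³/(kg·s²)] · [kg] · [1/m²]
Adding exponents of each base unit: m: 1, s: -2
SI base units of gravitational acceleration: m/s²

Answer: m/s²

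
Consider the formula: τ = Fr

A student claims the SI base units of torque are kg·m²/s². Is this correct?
Units of each symbol in τ = Fr:
  F (force): kg·m/s²
  r (lever arm): m

Multiplying the contributions: [kg·m/s²] · [m]
Adding exponents of each base unit: kg: 1, m: 2, s: -2
SI base units of torque: kg·m²/s²

The claimed units kg·m²/s² match the derived units, so the claim is correct.

Answer: Yes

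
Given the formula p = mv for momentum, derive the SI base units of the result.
Units of each symbol in p = mv:
  m (mass): kg
  v (velocity): m/s

Multiplying the contributions: [kg] · [m/s]
Adding exponents of each base unit: kg: 1, m: 1, s: -1
SI base units of momentum: kg·m/s

Answer: kg·m/s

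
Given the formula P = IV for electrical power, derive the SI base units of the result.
Units of each symbol in P = IV:
  I (current): A
  V (voltage, in volts): kg·m²/(s³·A)

Multiplying the contributions: [A] · [kg·m²/(s³·A)]
Adding exponents of each base unit: kg: 1, m: 2, s: -3
SI base units of electrical power: kg·m²/s³

Answer: kg·m²/s³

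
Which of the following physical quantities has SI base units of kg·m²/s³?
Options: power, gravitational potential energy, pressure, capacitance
Checking the SI base units of each option:
  power (P = W/t): kg·m²/s³  ✓ matches
  gravitational potential energy (U = -GMm/r): kg·m²/s²  ✗
  pressure (P = F/A): kg/(m·s²)  ✗
  capacitance (C = Q/V): s⁴·A²/(kg·m²)  ✗

Only power has units kg·m²/s³.

Answer: power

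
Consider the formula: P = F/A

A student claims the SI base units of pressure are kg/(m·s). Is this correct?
Units of each symbol in P = F/A:
  F (force): kg·m/s²
  A (area): m²  → in the denominator, contributes 1/m²

Multiplying the contributions: [kg·m/s²] · [1/m²]
Adding exponents of each base unit: kg: 1, m: -1, s: -2
SI base units of pressure: kg/(m·s²)

The claimed units kg/(m·s) (exponents kg: 1, m: -1, s: -1) do not match the derived units kg/(m·s²) (exponents kg: 1, m: -1, s: -2), so the claim is incorrect.

Answer: No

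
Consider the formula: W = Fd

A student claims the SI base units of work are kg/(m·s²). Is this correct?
Units of each symbol in W = Fd:
  F (force): kg·m/s²
  d (displacement): m

Multiplying the contributions: [kg·m/s²] · [m]
Adding exponents of each base unit: kg: 1, m: 2, s: -2
SI base units of work: kg·m²/s²

The claimed units kg/(m·s²) (exponents kg: 1, m: -1, s: -2) do not match the derived units kg·m²/s² (exponents kg: 1, m: 2, s: -2), so the claim is incorrect.

Answer: No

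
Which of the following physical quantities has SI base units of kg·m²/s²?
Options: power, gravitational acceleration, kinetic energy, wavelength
Checking the SI base units of each option:
  power (P = W/t): kg·m²/s³  ✗
  gravitational acceleration (g = GM/r²): m/s²  ✗
  kinetic energy (E = ½mv²): kg·m²/s²  ✓ matches
  wavelength (λ = v/f): m  ✗

Only kinetic energy has units kg·m²/s².

Answer: kinetic energy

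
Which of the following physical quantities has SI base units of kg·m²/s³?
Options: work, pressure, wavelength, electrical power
Checking the SI base units of each option:
  work (W = Fd): kg·m²/s²  ✗
  pressure (P = F/A): kg/(m·s²)  ✗
  wavelength (λ = v/f): m  ✗
  electrical power (P = IV): kg·m²/s³  ✓ matches

Only electrical power has units kg·m²/s³.

Answer: electrical power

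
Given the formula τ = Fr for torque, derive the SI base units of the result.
Units of each symbol in τ = Fr:
  F (force): kg·m/s²
  r (lever arm): m

Multiplying the contributions: [kg·m/s²] · [m]
Adding exponents of each base unit: kg: 1, m: 2, s: -2
SI base units of torque: kg·m²/s²

Answer: kg·m²/s²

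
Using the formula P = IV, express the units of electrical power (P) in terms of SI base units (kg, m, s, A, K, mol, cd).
Units of each symbol in P = IV:
  I (current): A
  V (voltage, in volts): kg·m²/(s³·A)

Multiplying the contributions: [A] · [kg·m²/(s³·A)]
Adding exponents of each base unit: kg: 1, m: 2, s: -3
SI base units of electrical power: kg·m²/s³

Answer: kg·m²/s³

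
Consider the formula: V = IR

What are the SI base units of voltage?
Units of each symbol in V = IR:
  I (current): A
  R (resistance, in ohms): kg·m²/(s³·A²)

Multiplying the contributions: [A] · [kg·m²/(s³·A²)]
Adding exponents of each base unit: kg: 1, m: 2, s: -3, A: -1
SI base units of voltage: kg·m²/(s³·A)

Answer: kg·m²/(s³·A)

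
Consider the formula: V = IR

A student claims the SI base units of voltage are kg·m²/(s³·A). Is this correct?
Units of each symbol in V = IR:
  I (current): A
  R (resistance, in ohms): kg·m²/(s³·A²)

Multiplying the contributions: [A] · [kg·m²/(s³·A²)]
Adding exponents of each base unit: kg: 1, m: 2, s: -3, A: -1
SI base units of voltage: kg·m²/(s³·A)

The claimed units kg·m²/(s³·A) match the derived units, so the claim is correct.

Answer: Yes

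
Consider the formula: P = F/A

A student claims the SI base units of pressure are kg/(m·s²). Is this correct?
Units of each symbol in P = F/A:
  F (force): kg·m/s²
  A (area): m²  → in the denominator, contributes 1/m²

Multiplying the contributions: [kg·m/s²] · [1/m²]
Adding exponents of each base unit: kg: 1, m: -1, s: -2
SI base units of pressure: kg/(m·s²)

The claimed units kg/(m·s²) match the derived units, so the claim is correct.

Answer: Yes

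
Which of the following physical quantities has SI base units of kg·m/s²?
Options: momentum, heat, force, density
Checking the SI base units of each option:
  momentum (p = mv): kg·m/s  ✗
  heat (Q = mcΔT): kg·m²/s²  ✗
  force (F = ma): kg·m/s²  ✓ matches
  density (ρ = m/V): kg/m³  ✗

Only force has units kg·m/s².

Answer: force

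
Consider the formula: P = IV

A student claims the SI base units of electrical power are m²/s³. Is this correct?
Units of each symbol in P = IV:
  I (current): A
  V (voltage, in volts): kg·m²/(s³·A)

Multiplying the contributions: [A] · [kg·m²/(s³·A)]
Adding exponents of each base unit: kg: 1, m: 2, s: -3
SI base units of electrical power: kg·m²/s³

The claimed units m²/s³ (exponents m: 2, s: -3) do not match the derived units kg·m²/s³ (exponents kg: 1, m: 2, s: -3), so the claim is incorrect.

Answer: No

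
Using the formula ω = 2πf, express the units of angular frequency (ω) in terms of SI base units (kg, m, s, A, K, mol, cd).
Units of each symbol in ω = 2πf:
  f (frequency): 1/s
  The factor 2π is dimensionless.

Multiplying the contributions: [1/s]
Adding exponents of each base unit: s: -1
SI base units of angular frequency: 1/s

Answer: 1/s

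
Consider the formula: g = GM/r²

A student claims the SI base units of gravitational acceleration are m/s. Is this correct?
Units of each symbol in g = GM/r²:
  G (gravitational constant): m³/(kg·s²)
  M (mass): kg
  r (distance): m  → to the power 2 in the denominator, contributes 1/m²

Multiplying the contributions: [m³/(kg·s²)] · [kg] · [1/m²]
Adding exponents of each base unit: m: 1, s: -2
SI base units of gravitational acceleration: m/s²

The claimed units m/s (exponents m: 1, s: -1) do not match the derived units m/s² (exponents m: 1, s: -2), so the claim is incorrect.

Answer: No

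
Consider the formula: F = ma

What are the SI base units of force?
Units of each symbol in F = ma:
  m (mass): kg
  a (acceleration): m/s²

Multiplying the contributions: [kg] · [m/s²]
Adding exponents of each base unit: kg: 1, m: 1, s: -2
SI base units of force: kg·m/s²

Answer: kg·m/s²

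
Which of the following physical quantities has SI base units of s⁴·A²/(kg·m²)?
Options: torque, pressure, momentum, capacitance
Checking the SI base units of each option:
  torque (τ = Fr): kg·m²/s²  ✗
  pressure (P = F/A): kg/(m·s²)  ✗
  momentum (p = mv): kg·m/s  ✗
  capacitance (C = Q/V): s⁴·A²/(kg·m²)  ✓ matches

Only capacitance has units s⁴·A²/(kg·m²).

Answer: capacitance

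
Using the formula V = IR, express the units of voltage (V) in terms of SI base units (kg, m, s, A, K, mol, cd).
Units of each symbol in V = IR:
  I (current): A
  R (resistance, in ohms): kg·m²/(s³·A²)

Multiplying the contributions: [A] · [kg·m²/(s³·A²)]
Adding exponents of each base unit: kg: 1, m: 2, s: -3, A: -1
SI base units of voltage: kg·m²/(s³·A)

Answer: kg·m²/(s³·A)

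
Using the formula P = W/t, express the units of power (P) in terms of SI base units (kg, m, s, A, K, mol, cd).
Units of each symbol in P = W/t:
  W (work): kg·m²/s²
  t (time): s  → in the denominator, contributes 1/s

Multiplying the contributions: [kg·m²/s²] · [1/s]
Adding exponents of each base unit: kg: 1, m: 2, s: -3
SI base units of power: kg·m²/s³

Answer: kg·m²/s³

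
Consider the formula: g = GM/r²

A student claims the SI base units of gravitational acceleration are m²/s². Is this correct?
Units of each symbol in g = GM/r²:
  G (gravitational constant): m³/(kg·s²)
  M (mass): kg
  r (distance): m  → to the power 2 in the denominator, contributes 1/m²

Multiplying the contributions: [m³/(kg·s²)] · [kg] · [1/m²]
Adding exponents of each base unit: m: 1, s: -2
SI base units of gravitational acceleration: m/s²

The claimed units m²/s² (exponents m: 2, s: -2) do not match the derived units m/s² (exponents m: 1, s: -2), so the claim is incorrect.

Answer: No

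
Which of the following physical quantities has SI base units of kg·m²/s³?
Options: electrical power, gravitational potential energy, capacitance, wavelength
Checking the SI base units of each option:
  electrical power (P = IV): kg·m²/s³  ✓ matches
  gravitational potential energy (U = -GMm/r): kg·m²/s²  ✗
  capacitance (C = Q/V): s⁴·A²/(kg·m²)  ✗
  wavelength (λ = v/f): m  ✗

Only electrical power has units kg·m²/s³.

Answer: electrical power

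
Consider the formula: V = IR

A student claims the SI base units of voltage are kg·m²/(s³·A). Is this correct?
Units of each symbol in V = IR:
  I (current): A
  R (resistance, in ohms): kg·m²/(s³·A²)

Multiplying the contributions: [A] · [kg·m²/(s³·A²)]
Adding exponents of each base unit: kg: 1, m: 2, s: -3, A: -1
SI base units of voltage: kg·m²/(s³·A)

The claimed units kg·m²/(s³·A) match the derived units, so the claim is correct.

Answer: Yes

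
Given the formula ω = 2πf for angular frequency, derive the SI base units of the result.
Units of each symbol in ω = 2πf:
  f (frequency): 1/s
  The factor 2π is dimensionless.

Multiplying the contributions: [1/s]
Adding exponents of each base unit: s: -1
SI base units of angular frequency: 1/s

Answer: 1/s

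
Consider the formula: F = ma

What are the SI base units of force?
Units of each symbol in F = ma:
  m (mass): kg
  a (acceleration): m/s²

Multiplying the contributions: [kg] · [m/s²]
Adding exponents of each base unit: kg: 1, m: 1, s: -2
SI base units of force: kg·m/s²

Answer: kg·m/s²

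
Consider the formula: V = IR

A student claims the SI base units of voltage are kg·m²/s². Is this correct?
Units of each symbol in V = IR:
  I (current): A
  R (resistance, in ohms): kg·m²/(s³·A²)

Multiplying the contributions: [A] · [kg·m²/(s³·A²)]
Adding exponents of each base unit: kg: 1, m: 2, s: -3, A: -1
SI base units of voltage: kg·m²/(s³·A)

The claimed units kg·m²/s² (exponents kg: 1, m: 2, s: -2) do not match the derived units kg·m²/(s³·A) (exponents kg: 1, m: 2, s: -3, A: -1), so the claim is incorrect.

Answer: No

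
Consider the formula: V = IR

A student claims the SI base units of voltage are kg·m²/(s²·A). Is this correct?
Units of each symbol in V = IR:
  I (current): A
  R (resistance, in ohms): kg·m²/(s³·A²)

Multiplying the contributions: [A] · [kg·m²/(s³·A²)]
Adding exponents of each base unit: kg: 1, m: 2, s: -3, A: -1
SI base units of voltage: kg·m²/(s³·A)

The claimed units kg·m²/(s²·A) (exponents kg: 1, m: 2, s: -2, A: -1) do not match the derived units kg·m²/(s³·A) (exponents kg: 1, m: 2, s: -3, A: -1), so the claim is incorrect.

Answer: No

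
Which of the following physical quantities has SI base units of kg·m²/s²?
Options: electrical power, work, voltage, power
Checking the SI base units of each option:
  electrical power (P = IV): kg·m²/s³  ✗
  work (W = Fd): kg·m²/s²  ✓ matches
  voltage (V = IR): kg·m²/(s³·A)  ✗
  power (P = W/t): kg·m²/s³  ✗

Only work has units kg·m²/s².

Answer: work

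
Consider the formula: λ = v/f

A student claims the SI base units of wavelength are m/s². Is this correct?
Units of each symbol in λ = v/f:
  v (wave speed): m/s
  f (frequency): 1/s  → in the denominator, contributes s

Multiplying the contributions: [m/s] · [s]
Adding exponents of each base unit: m: 1
SI base units of wavelength: m

The claimed units m/s² (exponents m: 1, s: -2) do not match the derived units m (exponents m: 1), so the claim is incorrect.

Answer: No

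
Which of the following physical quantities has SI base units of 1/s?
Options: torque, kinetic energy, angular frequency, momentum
Checking the SI base units of each option:
  torque (τ = Fr): kg·m²/s²  ✗
  kinetic energy (E = ½mv²): kg·m²/s²  ✗
  angular frequency (ω = 2πf): 1/s  ✓ matches
  momentum (p = mv): kg·m/s  ✗

Only angular frequency has units 1/s.

Answer: angular frequency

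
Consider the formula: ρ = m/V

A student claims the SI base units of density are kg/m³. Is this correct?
Units of each symbol in ρ = m/V:
  m (mass): kg
  V (volume): m³  → in the denominator, contributes 1/m³

Multiplying the contributions: [kg] · [1/m³]
Adding exponents of each base unit: kg: 1, m: -3
SI base units of density: kg/m³

The claimed units kg/m³ match the derived units, so the claim is correct.

Answer: Yes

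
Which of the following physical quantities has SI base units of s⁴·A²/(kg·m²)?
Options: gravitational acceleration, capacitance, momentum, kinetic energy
Checking the SI base units of each option:
  gravitational acceleration (g = GM/r²): m/s²  ✗
  capacitance (C = Q/V): s⁴·A²/(kg·m²)  ✓ matches
  momentum (p = mv): kg·m/s  ✗
  kinetic energy (E = ½mv²): kg·m²/s²  ✗

Only capacitance has units s⁴·A²/(kg·m²).

Answer: capacitance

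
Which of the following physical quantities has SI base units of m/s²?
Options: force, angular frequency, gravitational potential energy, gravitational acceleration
Checking the SI base units of each option:
  force (F = ma): kg·m/s²  ✗
  angular frequency (ω = 2πf): 1/s  ✗
  gravitational potential energy (U = -GMm/r): kg·m²/s²  ✗
  gravitational acceleration (g = GM/r²): m/s²  ✓ matches

Only gravitational acceleration has units m/s².

Answer: gravitational acceleration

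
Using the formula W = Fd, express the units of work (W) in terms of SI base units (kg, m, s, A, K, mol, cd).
Units of each symbol in W = Fd:
  F (force): kg·m/s²
  d (displacement): m

Multiplying the contributions: [kg·m/s²] · [m]
Adding exponents of each base unit: kg: 1, m: 2, s: -2
SI base units of work: kg·m²/s²

Answer: kg·m²/s²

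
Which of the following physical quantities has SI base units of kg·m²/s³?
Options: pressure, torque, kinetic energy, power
Checking the SI base units of each option:
  pressure (P = F/A): kg/(m·s²)  ✗
  torque (τ = Fr): kg·m²/s²  ✗
  kinetic energy (E = ½mv²): kg·m²/s²  ✗
  power (P = W/t): kg·m²/s³  ✓ matches

Only power has units kg·m²/s³.

Answer: power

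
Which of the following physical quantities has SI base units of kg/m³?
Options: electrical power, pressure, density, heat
Checking the SI base units of each option:
  electrical power (P = IV): kg·m²/s³  ✗
  pressure (P = F/A): kg/(m·s²)  ✗
  density (ρ = m/V): kg/m³  ✓ matches
  heat (Q = mcΔT): kg·m²/s²  ✗

Only density has units kg/m³.

Answer: density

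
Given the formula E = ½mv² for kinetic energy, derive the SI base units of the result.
Units of each symbol in E = ½mv²:
  m (mass): kg
  v (speed): m/s  → to the power 2, contributes m²/s²
  The factor ½ is dimensionless.

Multiplying the contributions: [kg] · [m²/s²]
Adding exponents of each base unit: kg: 1, m: 2, s: -2
SI base units of kinetic energy: kg·m²/s²

Answer: kg·m²/s²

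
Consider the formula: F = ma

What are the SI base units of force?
Units of each symbol in F = ma:
  m (mass): kg
  a (acceleration): m/s²

Multiplying the contributions: [kg] · [m/s²]
Adding exponents of each base unit: kg: 1, m: 1, s: -2
SI base units of force: kg·m/s²

Answer: kg·m/s²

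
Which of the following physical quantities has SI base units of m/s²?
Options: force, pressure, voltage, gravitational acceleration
Checking the SI base units of each option:
  force (F = ma): kg·m/s²  ✗
  pressure (P = F/A): kg/(m·s²)  ✗
  voltage (V = IR): kg·m²/(s³·A)  ✗
  gravitational acceleration (g = GM/r²): m/s²  ✓ matches

Only gravitational acceleration has units m/s².

Answer: gravitational acceleration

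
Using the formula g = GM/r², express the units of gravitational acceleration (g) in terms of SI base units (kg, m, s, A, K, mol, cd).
Units of each symbol in g = GM/r²:
  G (gravitational constant): m³/(kg·s²)
  M (mass): kg
  r (distance): m  → to the power 2 in the denominator, contributes 1/m²

Multiplying the contributions: [m³/(kg·s²)] · [kg] · [1/m²]
Adding exponents of each base unit: m: 1, s: -2
SI base units of gravitational acceleration: m/s²

Answer: m/s²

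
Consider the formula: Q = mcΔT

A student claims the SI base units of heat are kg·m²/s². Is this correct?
Units of each symbol in Q = mcΔT:
  m (mass): kg
  c (specific heat capacity, in J/(kg·K)): m²/(s²·K)
  ΔT (temperature change): K

Multiplying the contributions: [kg] · [m²/(s²·K)] · [K]
Adding exponents of each base unit: kg: 1, m: 2, s: -2
SI base units of heat: kg·m²/s²

The claimed units kg·m²/s² match the derived units, so the claim is correct.

Answer: Yes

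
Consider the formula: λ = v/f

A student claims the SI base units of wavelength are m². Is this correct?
Units of each symbol in λ = v/f:
  v (wave speed): m/s
  f (frequency): 1/s  → in the denominator, contributes s

Multiplying the contributions: [m/s] · [s]
Adding exponents of each base unit: m: 1
SI base units of wavelength: m

The claimed units m² (exponents m: 2) do not match the derived units m (exponents m: 1), so the claim is incorrect.

Answer: No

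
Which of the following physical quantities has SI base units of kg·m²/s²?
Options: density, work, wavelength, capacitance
Checking the SI base units of each option:
  density (ρ = m/V): kg/m³  ✗
  work (W = Fd): kg·m²/s²  ✓ matches
  wavelength (λ = v/f): m  ✗
  capacitance (C = Q/V): s⁴·A²/(kg·m²)  ✗

Only work has units kg·m²/s².

Answer: work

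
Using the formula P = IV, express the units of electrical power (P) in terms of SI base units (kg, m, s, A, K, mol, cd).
Units of each symbol in P = IV:
  I (current): A
  V (voltage, in volts): kg·m²/(s³·A)

Multiplying the contributions: [A] · [kg·m²/(s³·A)]
Adding exponents of each base unit: kg: 1, m: 2, s: -3
SI base units of electrical power: kg·m²/s³

Answer: kg·m²/s³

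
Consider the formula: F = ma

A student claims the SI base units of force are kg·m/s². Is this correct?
Units of each symbol in F = ma:
  m (mass): kg
  a (acceleration): m/s²

Multiplying the contributions: [kg] · [m/s²]
Adding exponents of each base unit: kg: 1, m: 1, s: -2
SI base units of force: kg·m/s²

The claimed units kg·m/s² match the derived units, so the claim is correct.

Answer: Yes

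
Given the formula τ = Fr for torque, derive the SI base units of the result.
Units of each symbol in τ = Fr:
  F (force): kg·m/s²
  r (lever arm): m

Multiplying the contributions: [kg·m/s²] · [m]
Adding exponents of each base unit: kg: 1, m: 2, s: -2
SI base units of torque: kg·m²/s²

Answer: kg·m²/s²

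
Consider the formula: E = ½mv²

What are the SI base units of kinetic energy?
Units of each symbol in E = ½mv²:
  m (mass): kg
  v (speed): m/s  → to the power 2, contributes m²/s²
  The factor ½ is dimensionless.

Multiplying the contributions: [kg] · [m²/s²]
Adding exponents of each base unit: kg: 1, m: 2, s: -2
SI base units of kinetic energy: kg·m²/s²

Answer: kg·m²/s²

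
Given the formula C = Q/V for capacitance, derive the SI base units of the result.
Units of each symbol in C = Q/V:
  Q (charge, in coulombs): s·A
  V (voltage, in volts): kg·m²/(s³·A)  → in the denominator, contributes s³·A/(kg·m²)

Multiplying the contributions: [s·A] · [s³·A/(kg·m²)]
Adding exponents of each base unit: kg: -1, m: -2, s: 4, A: 2
SI base units of capacitance: s⁴·A²/(kg·m²)

Answer: s⁴·A²/(kg·m²)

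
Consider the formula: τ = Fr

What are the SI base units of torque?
Units of each symbol in τ = Fr:
  F (force): kg·m/s²
  r (lever arm): m

Multiplying the contributions: [kg·m/s²] · [m]
Adding exponents of each base unit: kg: 1, m: 2, s: -2
SI base units of torque: kg·m²/s²

Answer: kg·m²/s²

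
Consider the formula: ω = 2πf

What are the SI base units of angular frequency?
Units of each symbol in ω = 2πf:
  f (frequency): 1/s
  The factor 2π is dimensionless.

Multiplying the contributions: [1/s]
Adding exponents of each base unit: s: -1
SI base units of angular frequency: 1/s

Answer: 1/s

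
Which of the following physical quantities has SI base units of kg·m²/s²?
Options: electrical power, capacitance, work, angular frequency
Checking the SI base units of each option:
  electrical power (P = IV): kg·m²/s³  ✗
  capacitance (C = Q/V): s⁴·A²/(kg·m²)  ✗
  work (W = Fd): kg·m²/s²  ✓ matches
  angular frequency (ω = 2πf): 1/s  ✗

Only work has units kg·m²/s².

Answer: work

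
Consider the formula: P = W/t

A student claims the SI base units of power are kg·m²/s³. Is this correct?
Units of each symbol in P = W/t:
  W (work): kg·m²/s²
  t (time): s  → in the denominator, contributes 1/s

Multiplying the contributions: [kg·m²/s²] · [1/s]
Adding exponents of each base unit: kg: 1, m: 2, s: -3
SI base units of power: kg·m²/s³

The claimed units kg·m²/s³ match the derived units, so the claim is correct.

Answer: Yes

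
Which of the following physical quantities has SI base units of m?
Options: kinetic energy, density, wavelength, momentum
Checking the SI base units of each option:
  kinetic energy (E = ½mv²): kg·m²/s²  ✗
  density (ρ = m/V): kg/m³  ✗
  wavelength (λ = v/f): m  ✓ matches
  momentum (p = mv): kg·m/s  ✗

Only wavelength has units m.

Answer: wavelength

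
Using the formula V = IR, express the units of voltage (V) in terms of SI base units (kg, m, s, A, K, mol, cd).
Units of each symbol in V = IR:
  I (current): A
  R (resistance, in ohms): kg·m²/(s³·A²)

Multiplying the contributions: [A] · [kg·m²/(s³·A²)]
Adding exponents of each base unit: kg: 1, m: 2, s: -3, A: -1
SI base units of voltage: kg·m²/(s³·A)

Answer: kg·m²/(s³·A)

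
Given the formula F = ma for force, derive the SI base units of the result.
Units of each symbol in F = ma:
  m (mass): kg
  a (acceleration): m/s²

Multiplying the contributions: [kg] · [m/s²]
Adding exponents of each base unit: kg: 1, m: 1, s: -2
SI base units of force: kg·m/s²

Answer: kg·m/s²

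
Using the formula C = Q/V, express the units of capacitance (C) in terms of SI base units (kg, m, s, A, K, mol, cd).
Units of each symbol in C = Q/V:
  Q (charge, in coulombs): s·A
  V (voltage, in volts): kg·m²/(s³·A)  → in the denominator, contributes s³·A/(kg·m²)

Multiplying the contributions: [s·A] · [s³·A/(kg·m²)]
Adding exponents of each base unit: kg: -1, m: -2, s: 4, A: 2
SI base units of capacitance: s⁴·A²/(kg·m²)

Answer: s⁴·A²/(kg·m²)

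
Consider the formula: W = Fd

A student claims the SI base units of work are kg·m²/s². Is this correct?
Units of each symbol in W = Fd:
  F (force): kg·m/s²
  d (displacement): m

Multiplying the contributions: [kg·m/s²] · [m]
Adding exponents of each base unit: kg: 1, m: 2, s: -2
SI base units of work: kg·m²/s²

The claimed units kg·m²/s² match the derived units, so the claim is correct.

Answer: Yes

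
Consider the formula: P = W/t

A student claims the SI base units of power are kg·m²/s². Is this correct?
Units of each symbol in P = W/t:
  W (work): kg·m²/s²
  t (time): s  → in the denominator, contributes 1/s

Multiplying the contributions: [kg·m²/s²] · [1/s]
Adding exponents of each base unit: kg: 1, m: 2, s: -3
SI base units of power: kg·m²/s³

The claimed units kg·m²/s² (exponents kg: 1, m: 2, s: -2) do not match the derived units kg·m²/s³ (exponents kg: 1, m: 2, s: -3), so the claim is incorrect.

Answer: No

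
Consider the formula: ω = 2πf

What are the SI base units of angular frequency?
Units of each symbol in ω = 2πf:
  f (frequency): 1/s
  The factor 2π is dimensionless.

Multiplying the contributions: [1/s]
Adding exponents of each base unit: s: -1
SI base units of angular frequency: 1/s

Answer: 1/s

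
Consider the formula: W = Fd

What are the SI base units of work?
Units of each symbol in W = Fd:
  F (force): kg·m/s²
  d (displacement): m

Multiplying the contributions: [kg·m/s²] · [m]
Adding exponents of each base unit: kg: 1, m: 2, s: -2
SI base units of work: kg·m²/s²

Answer: kg·m²/s²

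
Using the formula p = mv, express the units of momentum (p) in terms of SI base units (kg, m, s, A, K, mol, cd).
Units of each symbol in p = mv:
  m (mass): kg
  v (velocity): m/s

Multiplying the contributions: [kg] · [m/s]
Adding exponents of each base unit: kg: 1, m: 1, s: -1
SI base units of momentum: kg·m/s

Answer: kg·m/s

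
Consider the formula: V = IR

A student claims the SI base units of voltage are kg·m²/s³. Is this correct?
Units of each symbol in V = IR:
  I (current): A
  R (resistance, in ohms): kg·m²/(s³·A²)

Multiplying the contributions: [A] · [kg·m²/(s³·A²)]
Adding exponents of each base unit: kg: 1, m: 2, s: -3, A: -1
SI base units of voltage: kg·m²/(s³·A)

The claimed units kg·m²/s³ (exponents kg: 1, m: 2, s: -3) do not match the derived units kg·m²/(s³·A) (exponents kg: 1, m: 2, s: -3, A: -1), so the claim is incorrect.

Answer: No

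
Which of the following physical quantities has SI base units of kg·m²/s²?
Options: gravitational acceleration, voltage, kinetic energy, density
Checking the SI base units of each option:
  gravitational acceleration (g = GM/r²): m/s²  ✗
  voltage (V = IR): kg·m²/(s³·A)  ✗
  kinetic energy (E = ½mv²): kg·m²/s²  ✓ matches
  density (ρ = m/V): kg/m³  ✗

Only kinetic energy has units kg·m²/s².

Answer: kinetic energy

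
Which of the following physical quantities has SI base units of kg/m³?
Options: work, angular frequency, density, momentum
Checking the SI base units of each option:
  work (W = Fd): kg·m²/s²  ✗
  angular frequency (ω = 2πf): 1/s  ✗
  density (ρ = m/V): kg/m³  ✓ matches
  momentum (p = mv): kg·m/s  ✗

Only density has units kg/m³.

Answer: density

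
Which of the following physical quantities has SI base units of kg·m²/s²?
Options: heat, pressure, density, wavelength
Checking the SI base units of each option:
  heat (Q = mcΔT): kg·m²/s²  ✓ matches
  pressure (P = F/A): kg/(m·s²)  ✗
  density (ρ = m/V): kg/m³  ✗
  wavelength (λ = v/f): m  ✗

Only heat has units kg·m²/s².

Answer: heat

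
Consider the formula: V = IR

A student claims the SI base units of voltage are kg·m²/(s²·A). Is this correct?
Units of each symbol in V = IR:
  I (current): A
  R (resistance, in ohms): kg·m²/(s³·A²)

Multiplying the contributions: [A] · [kg·m²/(s³·A²)]
Adding exponents of each base unit: kg: 1, m: 2, s: -3, A: -1
SI base units of voltage: kg·m²/(s³·A)

The claimed units kg·m²/(s²·A) (exponents kg: 1, m: 2, s: -2, A: -1) do not match the derived units kg·m²/(s³·A) (exponents kg: 1, m: 2, s: -3, A: -1), so the claim is incorrect.

Answer: No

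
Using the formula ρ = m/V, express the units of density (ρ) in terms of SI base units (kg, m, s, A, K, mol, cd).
Units of each symbol in ρ = m/V:
  m (mass): kg
  V (volume): m³  → in the denominator, contributes 1/m³

Multiplying the contributions: [kg] · [1/m³]
Adding exponents of each base unit: kg: 1, m: -3
SI base units of density: kg/m³

Answer: kg/m³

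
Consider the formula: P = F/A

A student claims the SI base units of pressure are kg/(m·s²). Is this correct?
Units of each symbol in P = F/A:
  F (force): kg·m/s²
  A (area): m²  → in the denominator, contributes 1/m²

Multiplying the contributions: [kg·m/s²] · [1/m²]
Adding exponents of each base unit: kg: 1, m: -1, s: -2
SI base units of pressure: kg/(m·s²)

The claimed units kg/(m·s²) match the derived units, so the claim is correct.

Answer: Yes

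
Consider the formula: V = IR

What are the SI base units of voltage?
Units of each symbol in V = IR:
  I (current): A
  R (resistance, in ohms): kg·m²/(s³·A²)

Multiplying the contributions: [A] · [kg·m²/(s³·A²)]
Adding exponents of each base unit: kg: 1, m: 2, s: -3, A: -1
SI base units of voltage: kg·m²/(s³·A)

Answer: kg·m²/(s³·A)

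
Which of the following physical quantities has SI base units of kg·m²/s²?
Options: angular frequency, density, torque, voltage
Checking the SI base units of each option:
  angular frequency (ω = 2πf): 1/s  ✗
  density (ρ = m/V): kg/m³  ✗
  torque (τ = Fr): kg·m²/s²  ✓ matches
  voltage (V = IR): kg·m²/(s³·A)  ✗

Only torque has units kg·m²/s².

Answer: torque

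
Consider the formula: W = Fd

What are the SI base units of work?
Units of each symbol in W = Fd:
  F (force): kg·m/s²
  d (displacement): m

Multiplying the contributions: [kg·m/s²] · [m]
Adding exponents of each base unit: kg: 1, m: 2, s: -2
SI base units of work: kg·m²/s²

Answer: kg·m²/s²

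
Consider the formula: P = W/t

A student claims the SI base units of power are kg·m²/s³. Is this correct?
Units of each symbol in P = W/t:
  W (work): kg·m²/s²
  t (time): s  → in the denominator, contributes 1/s

Multiplying the contributions: [kg·m²/s²] · [1/s]
Adding exponents of each base unit: kg: 1, m: 2, s: -3
SI base units of power: kg·m²/s³

The claimed units kg·m²/s³ match the derived units, so the claim is correct.

Answer: Yes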